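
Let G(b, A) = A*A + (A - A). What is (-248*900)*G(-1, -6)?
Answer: -8035200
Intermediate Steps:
G(b, A) = A**2 (G(b, A) = A**2 + 0 = A**2)
(-248*900)*G(-1, -6) = -248*900*(-6)**2 = -223200*36 = -8035200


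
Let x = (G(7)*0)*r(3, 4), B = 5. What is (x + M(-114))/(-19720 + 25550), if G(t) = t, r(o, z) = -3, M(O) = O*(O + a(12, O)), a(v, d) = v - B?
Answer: 6099/2915 ≈ 2.0923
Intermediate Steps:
a(v, d) = -5 + v (a(v, d) = v - 1*5 = v - 5 = -5 + v)
M(O) = O*(7 + O) (M(O) = O*(O + (-5 + 12)) = O*(O + 7) = O*(7 + O))
x = 0 (x = (7*0)*(-3) = 0*(-3) = 0)
(x + M(-114))/(-19720 + 25550) = (0 - 114*(7 - 114))/(-19720 + 25550) = (0 - 114*(-107))/5830 = (0 + 12198)*(1/5830) = 12198*(1/5830) = 6099/2915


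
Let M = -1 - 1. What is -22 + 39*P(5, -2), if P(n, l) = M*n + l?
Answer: -490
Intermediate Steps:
M = -2
P(n, l) = l - 2*n (P(n, l) = -2*n + l = l - 2*n)
-22 + 39*P(5, -2) = -22 + 39*(-2 - 2*5) = -22 + 39*(-2 - 10) = -22 + 39*(-12) = -22 - 468 = -490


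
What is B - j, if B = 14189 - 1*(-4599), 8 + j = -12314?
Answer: 31110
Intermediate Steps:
j = -12322 (j = -8 - 12314 = -12322)
B = 18788 (B = 14189 + 4599 = 18788)
B - j = 18788 - 1*(-12322) = 18788 + 12322 = 31110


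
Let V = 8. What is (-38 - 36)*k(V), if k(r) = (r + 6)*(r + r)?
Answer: -16576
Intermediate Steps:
k(r) = 2*r*(6 + r) (k(r) = (6 + r)*(2*r) = 2*r*(6 + r))
(-38 - 36)*k(V) = (-38 - 36)*(2*8*(6 + 8)) = -148*8*14 = -74*224 = -16576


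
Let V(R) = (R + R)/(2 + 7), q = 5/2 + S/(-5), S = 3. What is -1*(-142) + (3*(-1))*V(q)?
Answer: 2111/15 ≈ 140.73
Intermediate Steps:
q = 19/10 (q = 5/2 + 3/(-5) = 5*(½) + 3*(-⅕) = 5/2 - ⅗ = 19/10 ≈ 1.9000)
V(R) = 2*R/9 (V(R) = (2*R)/9 = (2*R)*(⅑) = 2*R/9)
-1*(-142) + (3*(-1))*V(q) = -1*(-142) + (3*(-1))*((2/9)*(19/10)) = 142 - 3*19/45 = 142 - 19/15 = 2111/15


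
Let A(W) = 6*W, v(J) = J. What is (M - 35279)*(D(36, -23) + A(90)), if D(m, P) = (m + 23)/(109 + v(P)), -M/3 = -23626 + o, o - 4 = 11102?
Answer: 106064219/86 ≈ 1.2333e+6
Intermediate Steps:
o = 11106 (o = 4 + 11102 = 11106)
M = 37560 (M = -3*(-23626 + 11106) = -3*(-12520) = 37560)
D(m, P) = (23 + m)/(109 + P) (D(m, P) = (m + 23)/(109 + P) = (23 + m)/(109 + P))
(M - 35279)*(D(36, -23) + A(90)) = (37560 - 35279)*((23 + 36)/(109 - 23) + 6*90) = 2281*(59/86 + 540) = 2281*(46499/86) = 106064219/86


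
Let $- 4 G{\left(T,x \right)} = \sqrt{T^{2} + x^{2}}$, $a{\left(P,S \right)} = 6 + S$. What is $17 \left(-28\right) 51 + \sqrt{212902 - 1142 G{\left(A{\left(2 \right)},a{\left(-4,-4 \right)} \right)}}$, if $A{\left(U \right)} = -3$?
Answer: $-24276 + \frac{\sqrt{851608 + 1142 \sqrt{13}}}{2} \approx -23813.0$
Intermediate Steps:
$G{\left(T,x \right)} = - \frac{\sqrt{T^{2} + x^{2}}}{4}$
$17 \left(-28\right) 51 + \sqrt{212902 - 1142 G{\left(A{\left(2 \right)},a{\left(-4,-4 \right)} \right)}} = 17 \left(-28\right) 51 + \sqrt{212902 - 1142 \left(- \frac{\sqrt{\left(-3\right)^{2} + \left(6 - 4\right)^{2}}}{4}\right)} = \left(-476\right) 51 + \sqrt{212902 - 1142 \left(- \frac{\sqrt{9 + 2^{2}}}{4}\right)} = -24276 + \sqrt{212902 - 1142 \left(- \frac{\sqrt{9 + 4}}{4}\right)} = -24276 + \sqrt{212902 - 1142 \left(- \frac{\sqrt{13}}{4}\right)} = -24276 + \sqrt{212902 + \frac{571 \sqrt{13}}{2}}$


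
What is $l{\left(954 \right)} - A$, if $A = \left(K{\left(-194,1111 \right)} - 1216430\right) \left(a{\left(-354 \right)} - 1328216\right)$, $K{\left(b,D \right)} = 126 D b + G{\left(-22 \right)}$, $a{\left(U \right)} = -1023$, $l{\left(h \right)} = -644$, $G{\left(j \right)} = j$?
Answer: $-37715476467548$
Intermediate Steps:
$K{\left(b,D \right)} = -22 + 126 D b$ ($K{\left(b,D \right)} = 126 D b - 22 = -22 + 126 D b$)
$A = 37715476466904$ ($A = \left(\left(-22 + 126 \cdot 1111 \left(-194\right)\right) - 1216430\right) \left(-1023 - 1328216\right) = \left(\left(-22 - 27157284\right) - 1216430\right) \left(-1329239\right) = \left(-27157306 - 1216430\right) \left(-1329239\right) = \left(-28373736\right) \left(-1329239\right) = 37715476466904$)
$l{\left(954 \right)} - A = -644 - 37715476466904 = -37715476467548$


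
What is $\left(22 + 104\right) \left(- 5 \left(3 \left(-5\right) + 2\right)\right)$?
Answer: $8190$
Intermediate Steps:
$\left(22 + 104\right) \left(- 5 \left(3 \left(-5\right) + 2\right)\right) = 126 \left(- 5 \left(-15 + 2\right)\right) = 126 \left(\left(-5\right) \left(-13\right)\right) = 126 \cdot 65 = 8190$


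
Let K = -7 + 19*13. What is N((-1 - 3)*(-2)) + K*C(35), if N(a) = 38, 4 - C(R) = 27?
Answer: -5482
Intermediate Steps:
C(R) = -23 (C(R) = 4 - 1*27 = 4 - 27 = -23)
K = 240 (K = -7 + 247 = 240)
N((-1 - 3)*(-2)) + K*C(35) = 38 + 240*(-23) = 38 - 5520 = -5482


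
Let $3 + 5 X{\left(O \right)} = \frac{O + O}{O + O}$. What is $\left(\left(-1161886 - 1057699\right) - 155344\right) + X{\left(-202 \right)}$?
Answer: $- \frac{11874647}{5} \approx -2.3749 \cdot 10^{6}$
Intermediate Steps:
$X{\left(O \right)} = - \frac{2}{5}$ ($X{\left(O \right)} = - \frac{3}{5} + \frac{\left(O + O\right) \frac{1}{O + O}}{5} = - \frac{3}{5} + \frac{2 O \frac{1}{2 O}}{5} = - \frac{3}{5} + \frac{1}{5} \cdot 1 = - \frac{3}{5} + \frac{1}{5} = - \frac{2}{5}$)
$\left(\left(-1161886 - 1057699\right) - 155344\right) + X{\left(-202 \right)} = \left(\left(-1161886 - 1057699\right) - 155344\right) - \frac{2}{5} = \left(-2219585 + \left(-203498 + 48154\right)\right) - \frac{2}{5} = \left(-2219585 - 155344\right) - \frac{2}{5} = -2374929 - \frac{2}{5} = - \frac{11874647}{5}$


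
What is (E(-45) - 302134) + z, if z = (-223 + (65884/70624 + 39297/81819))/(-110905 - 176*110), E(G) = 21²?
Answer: -18924229560506374663/62726777443320 ≈ -3.0169e+5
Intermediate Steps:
E(G) = 441
z = 106701166097/62726777443320 (z = (-223 + (65884*(1/70624) + 39297*(1/81819)))/(-110905 - 19360) = (-223 + (16471/17656 + 13099/27273))/(-130265) = (-223 + 680489527/481532088)*(-1/130265) = -106701166097/481532088*(-1/130265) = 106701166097/62726777443320 ≈ 0.0017010)
(E(-45) - 302134) + z = (441 - 302134) + 106701166097/62726777443320 = -301693 + 106701166097/62726777443320 = -18924229560506374663/62726777443320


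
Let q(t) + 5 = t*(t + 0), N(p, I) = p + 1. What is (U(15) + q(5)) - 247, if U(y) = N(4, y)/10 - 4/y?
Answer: -6803/30 ≈ -226.77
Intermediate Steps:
N(p, I) = 1 + p
q(t) = -5 + t**2 (q(t) = -5 + t*(t + 0) = -5 + t*t = -5 + t**2)
U(y) = 1/2 - 4/y (U(y) = (1 + 4)/10 - 4/y = 5*(1/10) - 4/y = 1/2 - 4/y)
(U(15) + q(5)) - 247 = ((1/2)*(-8 + 15)/15 + (-5 + 5**2)) - 247 = ((1/2)*(1/15)*7 + (-5 + 25)) - 247 = (7/30 + 20) - 247 = 607/30 - 247 = -6803/30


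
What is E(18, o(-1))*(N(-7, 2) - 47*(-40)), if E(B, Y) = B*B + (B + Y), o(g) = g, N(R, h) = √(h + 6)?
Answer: 641080 + 682*√2 ≈ 6.4204e+5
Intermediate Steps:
N(R, h) = √(6 + h)
E(B, Y) = B + Y + B² (E(B, Y) = B² + (B + Y) = B + Y + B²)
E(18, o(-1))*(N(-7, 2) - 47*(-40)) = (18 - 1 + 18²)*(√(6 + 2) - 47*(-40)) = (18 - 1 + 324)*(√8 + 1880) = 341*(2*√2 + 1880) = 341*(1880 + 2*√2) = 641080 + 682*√2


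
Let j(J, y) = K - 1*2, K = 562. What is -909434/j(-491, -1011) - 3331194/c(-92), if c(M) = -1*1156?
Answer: 101770367/80920 ≈ 1257.7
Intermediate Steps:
c(M) = -1156
j(J, y) = 560 (j(J, y) = 562 - 1*2 = 562 - 2 = 560)
-909434/j(-491, -1011) - 3331194/c(-92) = -909434/560 - 3331194/(-1156) = -909434*1/560 - 3331194*(-1/1156) = -454717/280 + 1665597/578 = 101770367/80920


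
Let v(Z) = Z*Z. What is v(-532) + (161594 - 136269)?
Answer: 308349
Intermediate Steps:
v(Z) = Z**2
v(-532) + (161594 - 136269) = (-532)**2 + (161594 - 136269) = 283024 + 25325 = 308349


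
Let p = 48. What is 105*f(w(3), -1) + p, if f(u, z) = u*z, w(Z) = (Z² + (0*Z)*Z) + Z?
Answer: -1212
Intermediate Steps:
w(Z) = Z + Z² (w(Z) = (Z² + 0*Z) + Z = (Z² + 0) + Z = Z² + Z = Z + Z²)
105*f(w(3), -1) + p = 105*((3*(1 + 3))*(-1)) + 48 = 105*((3*4)*(-1)) + 48 = 105*(12*(-1)) + 48 = 105*(-12) + 48 = -1260 + 48 = -1212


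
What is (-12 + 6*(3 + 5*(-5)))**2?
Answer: 20736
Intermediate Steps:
(-12 + 6*(3 + 5*(-5)))**2 = (-12 + 6*(3 - 25))**2 = (-12 + 6*(-22))**2 = (-12 - 132)**2 = (-144)**2 = 20736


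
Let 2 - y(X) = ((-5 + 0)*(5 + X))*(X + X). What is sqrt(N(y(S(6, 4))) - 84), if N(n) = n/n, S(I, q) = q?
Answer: I*sqrt(83) ≈ 9.1104*I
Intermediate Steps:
y(X) = 2 - 2*X*(-25 - 5*X) (y(X) = 2 - (-5 + 0)*(5 + X)*(X + X) = 2 - (-5*(5 + X))*2*X = 2 - (-25 - 5*X)*2*X = 2 - 2*X*(-25 - 5*X))
N(n) = 1
sqrt(N(y(S(6, 4))) - 84) = sqrt(1 - 84) = sqrt(-83) = I*sqrt(83)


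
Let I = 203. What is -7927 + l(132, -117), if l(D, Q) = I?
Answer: -7724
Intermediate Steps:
l(D, Q) = 203
-7927 + l(132, -117) = -7927 + 203 = -7724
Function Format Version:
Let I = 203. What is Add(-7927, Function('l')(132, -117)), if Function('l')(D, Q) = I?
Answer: -7724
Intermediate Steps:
Function('l')(D, Q) = 203
Add(-7927, Function('l')(132, -117)) = Add(-7927, 203) = -7724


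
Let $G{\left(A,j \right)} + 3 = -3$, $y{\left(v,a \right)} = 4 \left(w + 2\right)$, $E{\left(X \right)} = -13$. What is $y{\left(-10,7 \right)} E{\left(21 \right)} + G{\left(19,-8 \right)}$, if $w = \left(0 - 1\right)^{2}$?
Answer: $-162$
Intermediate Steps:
$w = 1$ ($w = \left(-1\right)^{2} = 1$)
$y{\left(v,a \right)} = 12$ ($y{\left(v,a \right)} = 4 \left(1 + 2\right) = 4 \cdot 3 = 12$)
$G{\left(A,j \right)} = -6$ ($G{\left(A,j \right)} = -3 - 3 = -6$)
$y{\left(-10,7 \right)} E{\left(21 \right)} + G{\left(19,-8 \right)} = 12 \left(-13\right) - 6 = -156 - 6 = -162$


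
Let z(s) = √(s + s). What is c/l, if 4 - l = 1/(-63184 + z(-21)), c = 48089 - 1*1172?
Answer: 749214512885592/63875991841 - 46917*I*√42/63875991841 ≈ 11729.0 - 4.7601e-6*I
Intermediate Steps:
z(s) = √2*√s (z(s) = √(2*s) = √2*√s)
c = 46917 (c = 48089 - 1172 = 46917)
l = 4 - 1/(-63184 + I*√42) (l = 4 - 1/(-63184 + √2*√(-21)) = 4 - 1/(-63184 + √2*(I*√21)) = 4 - 1/(-63184 + I*√42) ≈ 4.0 + 1.6233e-9*I)
c/l = 46917/(7984467388/1996108949 + I*√42/3992217898)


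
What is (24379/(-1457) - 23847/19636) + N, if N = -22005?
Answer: -630068843383/28609652 ≈ -22023.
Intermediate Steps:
(24379/(-1457) - 23847/19636) + N = (24379/(-1457) - 23847/19636) - 22005 = (24379*(-1/1457) - 23847*1/19636) - 22005 = (-24379/1457 - 23847/19636) - 22005 = -513451123/28609652 - 22005 = -630068843383/28609652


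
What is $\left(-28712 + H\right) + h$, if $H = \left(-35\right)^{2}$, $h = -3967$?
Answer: $-31454$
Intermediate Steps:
$H = 1225$
$\left(-28712 + H\right) + h = \left(-28712 + 1225\right) - 3967 = -27487 - 3967 = -31454$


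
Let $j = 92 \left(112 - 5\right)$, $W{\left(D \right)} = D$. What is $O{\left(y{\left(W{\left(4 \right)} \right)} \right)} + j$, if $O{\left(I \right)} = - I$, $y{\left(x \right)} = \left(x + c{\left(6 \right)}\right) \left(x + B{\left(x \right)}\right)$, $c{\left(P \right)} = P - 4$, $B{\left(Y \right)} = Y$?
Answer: $9796$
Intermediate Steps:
$c{\left(P \right)} = -4 + P$
$y{\left(x \right)} = 2 x \left(2 + x\right)$ ($y{\left(x \right)} = \left(x + \left(-4 + 6\right)\right) \left(x + x\right) = \left(x + 2\right) 2 x = \left(2 + x\right) 2 x = 2 x \left(2 + x\right)$)
$j = 9844$ ($j = 92 \cdot 107 = 9844$)
$O{\left(y{\left(W{\left(4 \right)} \right)} \right)} + j = - 2 \cdot 4 \left(2 + 4\right) + 9844 = - 2 \cdot 4 \cdot 6 + 9844 = \left(-1\right) 48 + 9844 = -48 + 9844 = 9796$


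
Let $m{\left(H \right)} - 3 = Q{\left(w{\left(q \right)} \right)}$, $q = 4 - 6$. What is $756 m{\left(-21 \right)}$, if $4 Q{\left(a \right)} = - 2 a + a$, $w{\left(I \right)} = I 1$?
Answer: $2646$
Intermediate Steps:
$q = -2$ ($q = 4 - 6 = -2$)
$w{\left(I \right)} = I$
$Q{\left(a \right)} = - \frac{a}{4}$ ($Q{\left(a \right)} = \frac{- 2 a + a}{4} = \frac{\left(-1\right) a}{4} = - \frac{a}{4}$)
$m{\left(H \right)} = \frac{7}{2}$ ($m{\left(H \right)} = 3 - - \frac{1}{2} = 3 + \frac{1}{2} = \frac{7}{2}$)
$756 m{\left(-21 \right)} = 756 \cdot \frac{7}{2} = 2646$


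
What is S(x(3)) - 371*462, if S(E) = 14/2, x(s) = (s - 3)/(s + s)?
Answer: -171395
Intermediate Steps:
x(s) = (-3 + s)/(2*s) (x(s) = (-3 + s)/((2*s)) = (-3 + s)*(1/(2*s)) = (-3 + s)/(2*s))
S(E) = 7 (S(E) = 14*(1/2) = 7)
S(x(3)) - 371*462 = 7 - 371*462 = 7 - 171402 = -171395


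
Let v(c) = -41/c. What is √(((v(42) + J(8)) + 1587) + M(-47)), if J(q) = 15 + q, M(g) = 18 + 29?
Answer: √2921226/42 ≈ 40.694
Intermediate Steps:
M(g) = 47
√(((v(42) + J(8)) + 1587) + M(-47)) = √(((-41/42 + (15 + 8)) + 1587) + 47) = √(((-41*1/42 + 23) + 1587) + 47) = √(((-41/42 + 23) + 1587) + 47) = √((925/42 + 1587) + 47) = √(67579/42 + 47) = √(69553/42) = √2921226/42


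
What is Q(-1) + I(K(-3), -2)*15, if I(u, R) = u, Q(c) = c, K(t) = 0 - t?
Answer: 44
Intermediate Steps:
K(t) = -t
Q(-1) + I(K(-3), -2)*15 = -1 - 1*(-3)*15 = -1 + 3*15 = -1 + 45 = 44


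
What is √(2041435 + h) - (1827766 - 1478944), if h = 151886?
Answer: -348822 + √2193321 ≈ -3.4734e+5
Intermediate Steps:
√(2041435 + h) - (1827766 - 1478944) = √(2041435 + 151886) - (1827766 - 1478944) = √2193321 - 1*348822 = √2193321 - 348822 = -348822 + √2193321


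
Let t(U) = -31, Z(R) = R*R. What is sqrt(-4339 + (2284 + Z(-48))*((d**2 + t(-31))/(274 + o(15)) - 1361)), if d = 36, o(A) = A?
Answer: I*sqrt(1800043603)/17 ≈ 2495.7*I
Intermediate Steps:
Z(R) = R**2
sqrt(-4339 + (2284 + Z(-48))*((d**2 + t(-31))/(274 + o(15)) - 1361)) = sqrt(-4339 + (2284 + (-48)**2)*((36**2 - 31)/(274 + 15) - 1361)) = sqrt(-4339 + (2284 + 2304)*((1296 - 31)/289 - 1361)) = sqrt(-4339 + 4588*(1265*(1/289) - 1361)) = sqrt(-4339 + 4588*(1265/289 - 1361)) = sqrt(-4339 + 4588*(-392064/289)) = sqrt(-4339 - 1798789632/289) = sqrt(-1800043603/289) = I*sqrt(1800043603)/17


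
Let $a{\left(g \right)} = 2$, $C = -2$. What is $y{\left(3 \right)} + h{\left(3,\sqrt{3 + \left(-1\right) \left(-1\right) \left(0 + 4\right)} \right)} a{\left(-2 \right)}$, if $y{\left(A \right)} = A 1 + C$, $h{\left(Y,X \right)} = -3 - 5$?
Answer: $-15$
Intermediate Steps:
$h{\left(Y,X \right)} = -8$
$y{\left(A \right)} = -2 + A$ ($y{\left(A \right)} = A 1 - 2 = A - 2 = -2 + A$)
$y{\left(3 \right)} + h{\left(3,\sqrt{3 + \left(-1\right) \left(-1\right) \left(0 + 4\right)} \right)} a{\left(-2 \right)} = \left(-2 + 3\right) - 16 = 1 - 16 = -15$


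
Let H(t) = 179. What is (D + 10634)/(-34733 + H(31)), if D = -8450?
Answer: -28/443 ≈ -0.063205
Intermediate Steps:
(D + 10634)/(-34733 + H(31)) = (-8450 + 10634)/(-34733 + 179) = 2184/(-34554) = 2184*(-1/34554) = -28/443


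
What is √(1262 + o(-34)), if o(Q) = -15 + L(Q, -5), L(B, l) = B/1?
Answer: √1213 ≈ 34.828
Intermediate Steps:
L(B, l) = B (L(B, l) = B*1 = B)
o(Q) = -15 + Q
√(1262 + o(-34)) = √(1262 + (-15 - 34)) = √(1262 - 49) = √1213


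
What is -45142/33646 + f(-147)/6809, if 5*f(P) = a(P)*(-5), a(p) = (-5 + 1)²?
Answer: -153955107/114547807 ≈ -1.3440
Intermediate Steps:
a(p) = 16 (a(p) = (-4)² = 16)
f(P) = -16 (f(P) = (16*(-5))/5 = (⅕)*(-80) = -16)
-45142/33646 + f(-147)/6809 = -45142/33646 - 16/6809 = -45142*1/33646 - 16*1/6809 = -22571/16823 - 16/6809 = -153955107/114547807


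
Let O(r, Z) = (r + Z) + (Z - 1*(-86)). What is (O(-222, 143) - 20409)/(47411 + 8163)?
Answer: -20259/55574 ≈ -0.36454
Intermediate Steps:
O(r, Z) = 86 + r + 2*Z (O(r, Z) = (Z + r) + (Z + 86) = (Z + r) + (86 + Z) = 86 + r + 2*Z)
(O(-222, 143) - 20409)/(47411 + 8163) = ((86 - 222 + 2*143) - 20409)/(47411 + 8163) = ((86 - 222 + 286) - 20409)/55574 = (150 - 20409)*(1/55574) = -20259*1/55574 = -20259/55574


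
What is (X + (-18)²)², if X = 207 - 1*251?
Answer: 78400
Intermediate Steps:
X = -44 (X = 207 - 251 = -44)
(X + (-18)²)² = (-44 + (-18)²)² = (-44 + 324)² = 280² = 78400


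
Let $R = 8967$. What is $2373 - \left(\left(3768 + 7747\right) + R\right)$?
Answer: $-18109$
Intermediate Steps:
$2373 - \left(\left(3768 + 7747\right) + R\right) = 2373 - \left(\left(3768 + 7747\right) + 8967\right) = 2373 - \left(11515 + 8967\right) = 2373 - 20482 = -18109$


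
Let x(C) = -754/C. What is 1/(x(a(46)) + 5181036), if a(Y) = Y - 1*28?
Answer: 9/46628947 ≈ 1.9301e-7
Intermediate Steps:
a(Y) = -28 + Y (a(Y) = Y - 28 = -28 + Y)
1/(x(a(46)) + 5181036) = 1/(-754/(-28 + 46) + 5181036) = 1/(-754/18 + 5181036) = 1/(-754*1/18 + 5181036) = 1/(-377/9 + 5181036) = 1/(46628947/9) = 9/46628947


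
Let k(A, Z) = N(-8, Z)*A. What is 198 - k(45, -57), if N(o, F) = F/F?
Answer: 153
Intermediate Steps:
N(o, F) = 1
k(A, Z) = A (k(A, Z) = 1*A = A)
198 - k(45, -57) = 198 - 1*45 = 198 - 45 = 153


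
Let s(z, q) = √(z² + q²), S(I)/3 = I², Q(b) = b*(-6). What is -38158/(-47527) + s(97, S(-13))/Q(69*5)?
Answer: 38158/47527 - 17*√922/2070 ≈ 0.55350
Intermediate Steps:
Q(b) = -6*b
S(I) = 3*I²
s(z, q) = √(q² + z²)
-38158/(-47527) + s(97, S(-13))/Q(69*5) = -38158/(-47527) + √((3*(-13)²)² + 97²)/((-414*5)) = -38158*(-1/47527) + √((3*169)² + 9409)/((-6*345)) = 38158/47527 + √(507² + 9409)/(-2070) = 38158/47527 + √(257049 + 9409)*(-1/2070) = 38158/47527 + √266458*(-1/2070) = 38158/47527 + (17*√922)*(-1/2070) = 38158/47527 - 17*√922/2070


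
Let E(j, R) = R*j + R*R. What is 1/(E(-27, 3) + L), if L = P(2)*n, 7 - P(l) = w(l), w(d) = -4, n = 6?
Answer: -1/6 ≈ -0.16667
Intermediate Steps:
P(l) = 11 (P(l) = 7 - 1*(-4) = 7 + 4 = 11)
E(j, R) = R**2 + R*j (E(j, R) = R*j + R**2 = R**2 + R*j)
L = 66 (L = 11*6 = 66)
1/(E(-27, 3) + L) = 1/(3*(3 - 27) + 66) = 1/(3*(-24) + 66) = 1/(-72 + 66) = 1/(-6) = -1/6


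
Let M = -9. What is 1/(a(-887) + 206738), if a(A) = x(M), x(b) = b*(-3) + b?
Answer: 1/206756 ≈ 4.8366e-6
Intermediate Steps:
x(b) = -2*b (x(b) = -3*b + b = -2*b)
a(A) = 18 (a(A) = -2*(-9) = 18)
1/(a(-887) + 206738) = 1/(18 + 206738) = 1/206756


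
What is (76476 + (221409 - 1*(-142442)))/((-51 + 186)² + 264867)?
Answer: 440327/283092 ≈ 1.5554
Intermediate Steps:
(76476 + (221409 - 1*(-142442)))/((-51 + 186)² + 264867) = (76476 + (221409 + 142442))/(135² + 264867) = (76476 + 363851)/(18225 + 264867) = 440327/283092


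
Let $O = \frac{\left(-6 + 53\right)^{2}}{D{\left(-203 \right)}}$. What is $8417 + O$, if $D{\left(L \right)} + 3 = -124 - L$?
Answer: $\frac{641901}{76} \approx 8446.1$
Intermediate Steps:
$D{\left(L \right)} = -127 - L$ ($D{\left(L \right)} = -3 - \left(124 + L\right) = -127 - L$)
$O = \frac{2209}{76}$ ($O = \frac{\left(-6 + 53\right)^{2}}{-127 - -203} = \frac{47^{2}}{-127 + 203} = \frac{2209}{76} \approx 29.066$)
$8417 + O = 8417 + \frac{2209}{76} = \frac{641901}{76}$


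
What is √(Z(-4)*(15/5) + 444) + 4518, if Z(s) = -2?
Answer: 4518 + √438 ≈ 4538.9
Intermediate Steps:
√(Z(-4)*(15/5) + 444) + 4518 = √(-30/5 + 444) + 4518 = √(-2*3 + 444) + 4518 = √(-6 + 444) + 4518 = √438 + 4518 = 4518 + √438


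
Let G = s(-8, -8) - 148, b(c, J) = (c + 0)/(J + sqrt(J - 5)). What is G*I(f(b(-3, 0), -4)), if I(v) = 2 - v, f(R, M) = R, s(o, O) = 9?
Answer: -278 + 417*I*sqrt(5)/5 ≈ -278.0 + 186.49*I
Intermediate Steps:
b(c, J) = c/(J + sqrt(-5 + J))
G = -139 (G = 9 - 148 = -139)
G*I(f(b(-3, 0), -4)) = -139*(2 - (-3)/(0 + sqrt(-5 + 0))) = -139*(2 - (-3)/(0 + sqrt(-5))) = -139*(2 - (-3)/(0 + I*sqrt(5))) = -139*(2 - (-3)/(I*sqrt(5))) = -139*(2 - (-3)*(-I*sqrt(5)/5)) = -139*(2 - 3*I*sqrt(5)/5) = -278 + 417*I*sqrt(5)/5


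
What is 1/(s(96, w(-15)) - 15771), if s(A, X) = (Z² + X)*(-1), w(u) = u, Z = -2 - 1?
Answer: -1/15765 ≈ -6.3432e-5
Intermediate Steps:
Z = -3
s(A, X) = -9 - X (s(A, X) = ((-3)² + X)*(-1) = (9 + X)*(-1) = -9 - X)
1/(s(96, w(-15)) - 15771) = 1/((-9 - 1*(-15)) - 15771) = 1/((-9 + 15) - 15771) = 1/(6 - 15771) = 1/(-15765) = -1/15765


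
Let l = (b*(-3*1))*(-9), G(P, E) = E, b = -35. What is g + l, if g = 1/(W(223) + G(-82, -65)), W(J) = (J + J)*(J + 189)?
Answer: -173584214/183687 ≈ -945.00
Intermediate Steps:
W(J) = 2*J*(189 + J) (W(J) = (2*J)*(189 + J) = 2*J*(189 + J))
l = -945 (l = -(-105)*(-9) = -35*(-3)*(-9) = 105*(-9) = -945)
g = 1/183687 (g = 1/(2*223*(189 + 223) - 65) = 1/(2*223*412 - 65) = 1/(183752 - 65) = 1/183687 ≈ 5.4440e-6)
g + l = 1/183687 - 945 = -173584214/183687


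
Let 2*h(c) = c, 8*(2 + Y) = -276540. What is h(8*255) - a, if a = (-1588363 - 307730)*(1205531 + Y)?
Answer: 4440503808879/2 ≈ 2.2203e+12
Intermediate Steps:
Y = -69139/2 (Y = -2 + (⅛)*(-276540) = -2 - 69135/2 = -69139/2 ≈ -34570.)
h(c) = c/2
a = -4440503806839/2 (a = (-1588363 - 307730)*(1205531 - 69139/2) = -1896093*2341923/2 = -4440503806839/2 ≈ -2.2203e+12)
h(8*255) - a = (8*255)/2 - 1*(-4440503806839/2) = (½)*2040 + 4440503806839/2 = 1020 + 4440503806839/2 = 4440503808879/2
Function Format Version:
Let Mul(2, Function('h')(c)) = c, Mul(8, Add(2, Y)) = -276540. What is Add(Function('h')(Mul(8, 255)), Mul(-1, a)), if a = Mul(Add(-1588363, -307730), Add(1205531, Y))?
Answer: Rational(4440503808879, 2) ≈ 2.2203e+12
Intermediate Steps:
Y = Rational(-69139, 2) (Y = Add(-2, Mul(Rational(1, 8), -276540)) = Add(-2, Rational(-69135, 2)) = Rational(-69139, 2) ≈ -34570.)
Function('h')(c) = Mul(Rational(1, 2), c)
a = Rational(-4440503806839, 2) (a = Mul(Add(-1588363, -307730), Add(1205531, Rational(-69139, 2))) = Mul(-1896093, Rational(2341923, 2)) = Rational(-4440503806839, 2) ≈ -2.2203e+12)
Add(Function('h')(Mul(8, 255)), Mul(-1, a)) = Add(Mul(Rational(1, 2), Mul(8, 255)), Mul(-1, Rational(-4440503806839, 2))) = Add(Mul(Rational(1, 2), 2040), Rational(4440503806839, 2)) = Add(1020, Rational(4440503806839, 2)) = Rational(4440503808879, 2)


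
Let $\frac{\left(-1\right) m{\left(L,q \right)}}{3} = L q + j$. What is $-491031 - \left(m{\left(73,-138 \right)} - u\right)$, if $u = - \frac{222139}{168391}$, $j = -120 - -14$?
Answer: $- \frac{87828084400}{168391} \approx -5.2157 \cdot 10^{5}$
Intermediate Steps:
$j = -106$ ($j = -120 + 14 = -106$)
$m{\left(L,q \right)} = 318 - 3 L q$ ($m{\left(L,q \right)} = - 3 \left(L q - 106\right) = - 3 \left(-106 + L q\right) = 318 - 3 L q$)
$u = - \frac{222139}{168391}$ ($u = \left(-222139\right) \frac{1}{168391} = - \frac{222139}{168391} \approx -1.3192$)
$-491031 - \left(m{\left(73,-138 \right)} - u\right) = -491031 - \left(\left(318 - 219 \left(-138\right)\right) - - \frac{222139}{168391}\right) = -491031 - \left(\left(318 + 30222\right) + \frac{222139}{168391}\right) = -491031 - \left(30540 + \frac{222139}{168391}\right) = -491031 - \frac{5142883279}{168391} = - \frac{87828084400}{168391}$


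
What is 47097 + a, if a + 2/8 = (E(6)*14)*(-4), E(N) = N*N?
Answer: 180323/4 ≈ 45081.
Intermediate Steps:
E(N) = N²
a = -8065/4 (a = -¼ + (6²*14)*(-4) = -¼ + (36*14)*(-4) = -¼ + 504*(-4) = -¼ - 2016 = -8065/4 ≈ -2016.3)
47097 + a = 47097 - 8065/4 = 180323/4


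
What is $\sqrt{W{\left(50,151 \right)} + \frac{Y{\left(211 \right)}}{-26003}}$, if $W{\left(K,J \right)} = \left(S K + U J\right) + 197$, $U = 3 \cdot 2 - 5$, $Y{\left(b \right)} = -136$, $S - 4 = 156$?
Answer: $\frac{2 \sqrt{1411138474885}}{26003} \approx 91.367$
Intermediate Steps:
$S = 160$ ($S = 4 + 156 = 160$)
$U = 1$ ($U = 6 - 5 = 1$)
$W{\left(K,J \right)} = 197 + J + 160 K$ ($W{\left(K,J \right)} = \left(160 K + 1 J\right) + 197 = \left(160 K + J\right) + 197 = \left(J + 160 K\right) + 197 = 197 + J + 160 K$)
$\sqrt{W{\left(50,151 \right)} + \frac{Y{\left(211 \right)}}{-26003}} = \sqrt{\left(197 + 151 + 160 \cdot 50\right) - \frac{136}{-26003}} = \sqrt{\left(197 + 151 + 8000\right) - - \frac{136}{26003}} = \sqrt{8348 + \frac{136}{26003}} = \sqrt{\frac{217073180}{26003}} = \frac{2 \sqrt{1411138474885}}{26003}$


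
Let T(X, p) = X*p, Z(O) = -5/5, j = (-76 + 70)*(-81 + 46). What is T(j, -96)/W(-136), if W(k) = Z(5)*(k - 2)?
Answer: -3360/23 ≈ -146.09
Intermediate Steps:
j = 210 (j = -6*(-35) = 210)
Z(O) = -1 (Z(O) = -5*⅕ = -1)
W(k) = 2 - k (W(k) = -(k - 2) = -(-2 + k) = 2 - k)
T(j, -96)/W(-136) = (210*(-96))/(2 - 1*(-136)) = -20160/(2 + 136) = -20160/138 = -20160*1/138 = -3360/23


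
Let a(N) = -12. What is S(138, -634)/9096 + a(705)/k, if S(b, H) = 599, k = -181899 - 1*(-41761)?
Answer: 42025907/637347624 ≈ 0.065939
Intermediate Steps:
k = -140138 (k = -181899 + 41761 = -140138)
S(138, -634)/9096 + a(705)/k = 599/9096 - 12/(-140138) = 599*(1/9096) - 12*(-1/140138) = 599/9096 + 6/70069 = 42025907/637347624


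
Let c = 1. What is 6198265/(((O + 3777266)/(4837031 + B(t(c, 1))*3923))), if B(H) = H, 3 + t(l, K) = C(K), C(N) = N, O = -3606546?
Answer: 5986513672805/34144 ≈ 1.7533e+8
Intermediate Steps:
t(l, K) = -3 + K
6198265/(((O + 3777266)/(4837031 + B(t(c, 1))*3923))) = 6198265/(((-3606546 + 3777266)/(4837031 + (-3 + 1)*3923))) = 6198265/((170720/(4837031 - 2*3923))) = 6198265/((170720/(4837031 - 7846))) = 6198265/((170720/4829185)) = 6198265/((170720*(1/4829185))) = 6198265/(34144/965837) = 6198265*(965837/34144) = 5986513672805/34144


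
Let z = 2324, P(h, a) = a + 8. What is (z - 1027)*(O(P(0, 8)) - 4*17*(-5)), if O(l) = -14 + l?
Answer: 443574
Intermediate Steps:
P(h, a) = 8 + a
(z - 1027)*(O(P(0, 8)) - 4*17*(-5)) = (2324 - 1027)*((-14 + (8 + 8)) - 4*17*(-5)) = 1297*((-14 + 16) - 68*(-5)) = 1297*(2 + 340) = 1297*342 = 443574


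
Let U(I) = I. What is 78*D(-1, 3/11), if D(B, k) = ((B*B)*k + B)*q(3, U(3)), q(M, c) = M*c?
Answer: -5616/11 ≈ -510.55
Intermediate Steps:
D(B, k) = 9*B + 9*k*B² (D(B, k) = ((B*B)*k + B)*(3*3) = (B²*k + B)*9 = (k*B² + B)*9 = (B + k*B²)*9 = 9*B + 9*k*B²)
78*D(-1, 3/11) = 78*(9*(-1)*(1 - 3/11)) = 78*(9*(-1)*(8/11)) = 78*(-72/11) = -5616/11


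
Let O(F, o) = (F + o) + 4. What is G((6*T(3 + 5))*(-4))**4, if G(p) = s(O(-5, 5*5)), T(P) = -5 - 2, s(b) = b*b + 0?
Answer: 110075314176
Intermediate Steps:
O(F, o) = 4 + F + o
s(b) = b**2 (s(b) = b**2 + 0 = b**2)
T(P) = -7
G(p) = 576 (G(p) = (4 - 5 + 5*5)**2 = (4 - 5 + 25)**2 = 24**2 = 576)
G((6*T(3 + 5))*(-4))**4 = 576**4 = 110075314176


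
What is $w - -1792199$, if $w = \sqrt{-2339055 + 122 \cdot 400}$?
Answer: $1792199 + i \sqrt{2290255} \approx 1.7922 \cdot 10^{6} + 1513.4 i$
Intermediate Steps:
$w = i \sqrt{2290255}$ ($w = \sqrt{-2339055 + 48800} = \sqrt{-2290255} = i \sqrt{2290255} \approx 1513.4 i$)
$w - -1792199 = i \sqrt{2290255} - -1792199 = i \sqrt{2290255} + 1792199 = 1792199 + i \sqrt{2290255}$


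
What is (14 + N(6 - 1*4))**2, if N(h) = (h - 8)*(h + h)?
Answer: 100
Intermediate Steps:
N(h) = 2*h*(-8 + h) (N(h) = (-8 + h)*(2*h) = 2*h*(-8 + h))
(14 + N(6 - 1*4))**2 = (14 + 2*(6 - 1*4)*(-8 + (6 - 1*4)))**2 = (14 + 2*(6 - 4)*(-8 + (6 - 4)))**2 = (14 + 2*2*(-8 + 2))**2 = (14 + 2*2*(-6))**2 = (14 - 24)**2 = (-10)**2 = 100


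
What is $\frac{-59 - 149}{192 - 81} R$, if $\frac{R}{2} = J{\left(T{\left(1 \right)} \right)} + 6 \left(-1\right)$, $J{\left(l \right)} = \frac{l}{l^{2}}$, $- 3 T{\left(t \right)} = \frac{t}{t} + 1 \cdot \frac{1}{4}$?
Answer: $\frac{5824}{185} \approx 31.481$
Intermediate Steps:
$T{\left(t \right)} = - \frac{5}{12}$ ($T{\left(t \right)} = - \frac{\frac{t}{t} + 1 \cdot \frac{1}{4}}{3} = - \frac{1 + 1 \cdot \frac{1}{4}}{3} = - \frac{1 + \frac{1}{4}}{3} = \left(- \frac{1}{3}\right) \frac{5}{4} = - \frac{5}{12}$)
$J{\left(l \right)} = \frac{1}{l}$ ($J{\left(l \right)} = \frac{l}{l^{2}} = \frac{1}{l}$)
$R = - \frac{84}{5}$ ($R = 2 \left(\frac{1}{- \frac{5}{12}} + 6 \left(-1\right)\right) = 2 \left(- \frac{12}{5} - 6\right) = 2 \left(- \frac{42}{5}\right) = - \frac{84}{5} \approx -16.8$)
$\frac{-59 - 149}{192 - 81} R = \frac{-59 - 149}{192 - 81} \left(- \frac{84}{5}\right) = - \frac{208}{111} \left(- \frac{84}{5}\right) = \left(-208\right) \frac{1}{111} \left(- \frac{84}{5}\right) = \left(- \frac{208}{111}\right) \left(- \frac{84}{5}\right) = \frac{5824}{185}$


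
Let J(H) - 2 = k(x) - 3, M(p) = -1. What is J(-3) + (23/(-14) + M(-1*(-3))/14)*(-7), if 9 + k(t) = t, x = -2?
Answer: 0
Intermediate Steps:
k(t) = -9 + t
J(H) = -12 (J(H) = 2 + ((-9 - 2) - 3) = 2 + (-11 - 3) = 2 - 14 = -12)
J(-3) + (23/(-14) + M(-1*(-3))/14)*(-7) = -12 + (23/(-14) - 1/14)*(-7) = -12 + (23*(-1/14) - 1*1/14)*(-7) = -12 + (-23/14 - 1/14)*(-7) = -12 - 12/7*(-7) = -12 + 12 = 0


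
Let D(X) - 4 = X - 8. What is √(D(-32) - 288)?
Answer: 18*I ≈ 18.0*I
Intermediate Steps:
D(X) = -4 + X (D(X) = 4 + (X - 8) = 4 + (-8 + X) = -4 + X)
√(D(-32) - 288) = √((-4 - 32) - 288) = √(-36 - 288) = √(-324) = 18*I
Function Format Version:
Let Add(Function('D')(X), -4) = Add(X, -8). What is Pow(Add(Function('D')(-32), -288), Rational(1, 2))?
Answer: Mul(18, I) ≈ Mul(18.000, I)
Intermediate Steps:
Function('D')(X) = Add(-4, X) (Function('D')(X) = Add(4, Add(X, -8)) = Add(4, Add(-8, X)) = Add(-4, X))
Pow(Add(Function('D')(-32), -288), Rational(1, 2)) = Pow(Add(Add(-4, -32), -288), Rational(1, 2)) = Pow(Add(-36, -288), Rational(1, 2)) = Pow(-324, Rational(1, 2)) = Mul(18, I)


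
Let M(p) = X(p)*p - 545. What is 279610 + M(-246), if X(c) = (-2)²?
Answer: 278081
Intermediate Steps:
X(c) = 4
M(p) = -545 + 4*p (M(p) = 4*p - 545 = -545 + 4*p)
279610 + M(-246) = 279610 + (-545 + 4*(-246)) = 279610 + (-545 - 984) = 279610 - 1529 = 278081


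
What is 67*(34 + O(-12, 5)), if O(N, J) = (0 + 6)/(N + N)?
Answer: 9045/4 ≈ 2261.3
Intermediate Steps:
O(N, J) = 3/N (O(N, J) = 6/((2*N)) = 6*(1/(2*N)) = 3/N)
67*(34 + O(-12, 5)) = 67*(34 + 3/(-12)) = 67*(34 + 3*(-1/12)) = 67*(34 - ¼) = 67*(135/4) = 9045/4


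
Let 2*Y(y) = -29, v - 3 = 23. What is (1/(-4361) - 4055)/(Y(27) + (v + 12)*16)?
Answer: -35367712/5176507 ≈ -6.8324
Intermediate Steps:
v = 26 (v = 3 + 23 = 26)
Y(y) = -29/2 (Y(y) = (½)*(-29) = -29/2)
(1/(-4361) - 4055)/(Y(27) + (v + 12)*16) = (1/(-4361) - 4055)/(-29/2 + (26 + 12)*16) = (-1/4361 - 4055)/(-29/2 + 38*16) = -17683856/(4361*(-29/2 + 608)) = -17683856/(4361*1187/2) = -17683856/4361*2/1187 = -35367712/5176507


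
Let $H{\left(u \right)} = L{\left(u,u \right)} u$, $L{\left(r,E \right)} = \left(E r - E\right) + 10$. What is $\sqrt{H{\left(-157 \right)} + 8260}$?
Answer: $2 i \sqrt{971963} \approx 1971.8 i$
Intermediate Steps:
$L{\left(r,E \right)} = 10 - E + E r$ ($L{\left(r,E \right)} = \left(- E + E r\right) + 10 = 10 - E + E r$)
$H{\left(u \right)} = u \left(10 + u^{2} - u\right)$ ($H{\left(u \right)} = \left(10 - u + u u\right) u = \left(10 - u + u^{2}\right) u = \left(10 + u^{2} - u\right) u = u \left(10 + u^{2} - u\right)$)
$\sqrt{H{\left(-157 \right)} + 8260} = \sqrt{- 157 \left(10 + \left(-157\right)^{2} - -157\right) + 8260} = \sqrt{- 157 \left(10 + 24649 + 157\right) + 8260} = \sqrt{\left(-157\right) 24816 + 8260} = \sqrt{-3896112 + 8260} = \sqrt{-3887852} = 2 i \sqrt{971963}$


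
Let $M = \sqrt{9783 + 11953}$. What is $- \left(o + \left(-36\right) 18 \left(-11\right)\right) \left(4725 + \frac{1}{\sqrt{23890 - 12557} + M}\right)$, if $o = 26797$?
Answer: $\frac{33925 \left(-1 - 9450 \sqrt{5434} - 4725 \sqrt{11333}\right)}{\sqrt{11333} + 2 \sqrt{5434}} \approx -1.603 \cdot 10^{8}$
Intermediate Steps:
$M = 2 \sqrt{5434}$ ($M = \sqrt{21736} = 2 \sqrt{5434} \approx 147.43$)
$- \left(o + \left(-36\right) 18 \left(-11\right)\right) \left(4725 + \frac{1}{\sqrt{23890 - 12557} + M}\right) = - \left(26797 + \left(-36\right) 18 \left(-11\right)\right) \left(4725 + \frac{1}{\sqrt{23890 - 12557} + 2 \sqrt{5434}}\right) = - \left(26797 - -7128\right) \left(4725 + \frac{1}{\sqrt{11333} + 2 \sqrt{5434}}\right) = - \left(26797 + 7128\right) \left(4725 + \frac{1}{\sqrt{11333} + 2 \sqrt{5434}}\right) = - 33925 \left(4725 + \frac{1}{\sqrt{11333} + 2 \sqrt{5434}}\right) = - (160295625 + \frac{33925}{\sqrt{11333} + 2 \sqrt{5434}}) = -160295625 - \frac{33925}{\sqrt{11333} + 2 \sqrt{5434}}$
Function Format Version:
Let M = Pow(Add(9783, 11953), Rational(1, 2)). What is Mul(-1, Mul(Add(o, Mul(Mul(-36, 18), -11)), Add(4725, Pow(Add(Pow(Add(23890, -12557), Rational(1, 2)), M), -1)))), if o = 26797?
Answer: Mul(33925, Pow(Add(Pow(11333, Rational(1, 2)), Mul(2, Pow(5434, Rational(1, 2)))), -1), Add(-1, Mul(-9450, Pow(5434, Rational(1, 2))), Mul(-4725, Pow(11333, Rational(1, 2))))) ≈ -1.6030e+8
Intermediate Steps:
M = Mul(2, Pow(5434, Rational(1, 2))) (M = Pow(21736, Rational(1, 2)) = Mul(2, Pow(5434, Rational(1, 2))) ≈ 147.43)
Mul(-1, Mul(Add(o, Mul(Mul(-36, 18), -11)), Add(4725, Pow(Add(Pow(Add(23890, -12557), Rational(1, 2)), M), -1)))) = Mul(-1, Mul(Add(26797, Mul(Mul(-36, 18), -11)), Add(4725, Pow(Add(Pow(Add(23890, -12557), Rational(1, 2)), Mul(2, Pow(5434, Rational(1, 2)))), -1)))) = Mul(-1, Mul(Add(26797, Mul(-648, -11)), Add(4725, Pow(Add(Pow(11333, Rational(1, 2)), Mul(2, Pow(5434, Rational(1, 2)))), -1)))) = Mul(-1, Mul(Add(26797, 7128), Add(4725, Pow(Add(Pow(11333, Rational(1, 2)), Mul(2, Pow(5434, Rational(1, 2)))), -1)))) = Mul(-1, Mul(33925, Add(4725, Pow(Add(Pow(11333, Rational(1, 2)), Mul(2, Pow(5434, Rational(1, 2)))), -1)))) = Mul(-1, Add(160295625, Mul(33925, Pow(Add(Pow(11333, Rational(1, 2)), Mul(2, Pow(5434, Rational(1, 2)))), -1)))) = Add(-160295625, Mul(-33925, Pow(Add(Pow(11333, Rational(1, 2)), Mul(2, Pow(5434, Rational(1, 2)))), -1)))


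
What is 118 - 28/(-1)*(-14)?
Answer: -274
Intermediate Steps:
118 - 28/(-1)*(-14) = 118 - 28*(-1)*(-14) = 118 + 28*(-14) = 118 - 392 = -274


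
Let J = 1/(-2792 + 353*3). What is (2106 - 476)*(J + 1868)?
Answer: 5276706090/1733 ≈ 3.0448e+6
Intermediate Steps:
J = -1/1733 (J = 1/(-2792 + 1059) = 1/(-1733) = -1/1733 ≈ -0.00057703)
(2106 - 476)*(J + 1868) = (2106 - 476)*(-1/1733 + 1868) = 1630*(3237243/1733) = 5276706090/1733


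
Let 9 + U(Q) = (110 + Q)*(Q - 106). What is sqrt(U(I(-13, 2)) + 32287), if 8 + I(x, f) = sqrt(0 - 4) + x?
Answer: sqrt(20971 - 76*I) ≈ 144.81 - 0.2624*I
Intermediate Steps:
I(x, f) = -8 + x + 2*I (I(x, f) = -8 + (sqrt(0 - 4) + x) = -8 + (sqrt(-4) + x) = -8 + (2*I + x) = -8 + (x + 2*I) = -8 + x + 2*I)
U(Q) = -9 + (-106 + Q)*(110 + Q) (U(Q) = -9 + (110 + Q)*(Q - 106) = -9 + (110 + Q)*(-106 + Q) = -9 + (-106 + Q)*(110 + Q))
sqrt(U(I(-13, 2)) + 32287) = sqrt((-11669 + (-8 - 13 + 2*I)**2 + 4*(-8 - 13 + 2*I)) + 32287) = sqrt((-11669 + (-21 + 2*I)**2 + 4*(-21 + 2*I)) + 32287) = sqrt((-11669 + (-21 + 2*I)**2 + (-84 + 8*I)) + 32287) = sqrt((-11753 + (-21 + 2*I)**2 + 8*I) + 32287) = sqrt(20534 + (-21 + 2*I)**2 + 8*I)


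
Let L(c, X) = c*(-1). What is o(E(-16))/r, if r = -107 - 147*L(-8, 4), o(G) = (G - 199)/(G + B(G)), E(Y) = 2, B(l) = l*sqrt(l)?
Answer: -197/2566 + 197*sqrt(2)/2566 ≈ 0.031801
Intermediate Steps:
B(l) = l**(3/2)
L(c, X) = -c
o(G) = (-199 + G)/(G + G**(3/2)) (o(G) = (G - 199)/(G + G**(3/2)) = (-199 + G)/(G + G**(3/2)))
r = -1283 (r = -107 - (-147)*(-8) = -107 - 147*8 = -107 - 1176 = -1283)
o(E(-16))/r = ((-199 + 2)/(2 + 2**(3/2)))/(-1283) = (-197/(2 + 2*sqrt(2)))*(-1/1283) = -197/(2 + 2*sqrt(2))*(-1/1283) = 197/(1283*(2 + 2*sqrt(2)))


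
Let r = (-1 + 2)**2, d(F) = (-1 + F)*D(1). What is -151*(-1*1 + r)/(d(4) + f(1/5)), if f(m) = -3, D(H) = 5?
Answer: 0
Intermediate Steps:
d(F) = -5 + 5*F (d(F) = (-1 + F)*5 = -5 + 5*F)
r = 1 (r = 1**2 = 1)
-151*(-1*1 + r)/(d(4) + f(1/5)) = -151*(-1*1 + 1)/((-5 + 5*4) - 3) = -151*(-1 + 1)/((-5 + 20) - 3) = -0/(15 - 3) = -0/12 = -151*0 = 0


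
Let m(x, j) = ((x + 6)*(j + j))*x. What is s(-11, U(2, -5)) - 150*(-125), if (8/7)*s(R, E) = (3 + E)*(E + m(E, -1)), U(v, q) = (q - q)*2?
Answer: 18750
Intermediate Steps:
U(v, q) = 0 (U(v, q) = 0*2 = 0)
m(x, j) = 2*j*x*(6 + x) (m(x, j) = ((6 + x)*(2*j))*x = (2*j*(6 + x))*x = 2*j*x*(6 + x))
s(R, E) = 7*(3 + E)*(E - 2*E*(6 + E))/8 (s(R, E) = 7*((3 + E)*(E + 2*(-1)*E*(6 + E)))/8 = 7*((3 + E)*(E - 2*E*(6 + E)))/8 = 7*(3 + E)*(E - 2*E*(6 + E))/8)
s(-11, U(2, -5)) - 150*(-125) = (7/8)*0*(-33 - 17*0 - 2*0**2) - 150*(-125) = (7/8)*0*(-33 + 0 - 2*0) + 18750 = (7/8)*0*(-33 + 0 + 0) + 18750 = (7/8)*0*(-33) + 18750 = 0 + 18750 = 18750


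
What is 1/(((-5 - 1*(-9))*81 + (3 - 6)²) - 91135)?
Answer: -1/90802 ≈ -1.1013e-5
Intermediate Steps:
1/(((-5 - 1*(-9))*81 + (3 - 6)²) - 91135) = 1/(((-5 + 9)*81 + (-3)²) - 91135) = 1/((4*81 + 9) - 91135) = 1/((324 + 9) - 91135) = 1/(333 - 91135) = 1/(-90802) = -1/90802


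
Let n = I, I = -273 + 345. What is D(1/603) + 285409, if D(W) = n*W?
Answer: 19122411/67 ≈ 2.8541e+5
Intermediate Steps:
I = 72
n = 72
D(W) = 72*W
D(1/603) + 285409 = 72/603 + 285409 = 72*(1/603) + 285409 = 8/67 + 285409 = 19122411/67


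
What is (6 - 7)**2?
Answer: 1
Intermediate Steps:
(6 - 7)**2 = (-1)**2 = 1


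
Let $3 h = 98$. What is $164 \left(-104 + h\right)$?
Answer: $- \frac{35096}{3} \approx -11699.0$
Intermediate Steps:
$h = \frac{98}{3}$ ($h = \frac{1}{3} \cdot 98 = \frac{98}{3} \approx 32.667$)
$164 \left(-104 + h\right) = 164 \left(-104 + \frac{98}{3}\right) = 164 \left(- \frac{214}{3}\right) = - \frac{35096}{3}$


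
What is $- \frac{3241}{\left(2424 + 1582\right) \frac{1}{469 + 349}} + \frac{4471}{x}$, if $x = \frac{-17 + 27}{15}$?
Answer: $\frac{24215101}{4006} \approx 6044.7$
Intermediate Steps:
$x = \frac{2}{3}$ ($x = 10 \cdot \frac{1}{15} = \frac{2}{3} \approx 0.66667$)
$- \frac{3241}{\left(2424 + 1582\right) \frac{1}{469 + 349}} + \frac{4471}{x} = - \frac{3241}{\left(2424 + 1582\right) \frac{1}{469 + 349}} + \frac{4471}{\frac{2}{3}} = - \frac{3241}{4006 \cdot \frac{1}{818}} + 4471 \cdot \frac{3}{2} = - \frac{3241}{4006 \cdot \frac{1}{818}} + \frac{13413}{2} = - \frac{3241}{\frac{2003}{409}} + \frac{13413}{2} = \left(-3241\right) \frac{409}{2003} + \frac{13413}{2} = - \frac{1325569}{2003} + \frac{13413}{2} = \frac{24215101}{4006}$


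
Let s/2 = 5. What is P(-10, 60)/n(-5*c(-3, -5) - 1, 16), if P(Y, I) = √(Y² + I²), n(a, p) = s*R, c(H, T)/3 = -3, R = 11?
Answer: √37/11 ≈ 0.55298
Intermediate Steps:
s = 10 (s = 2*5 = 10)
c(H, T) = -9 (c(H, T) = 3*(-3) = -9)
n(a, p) = 110 (n(a, p) = 10*11 = 110)
P(Y, I) = √(I² + Y²)
P(-10, 60)/n(-5*c(-3, -5) - 1, 16) = √(60² + (-10)²)/110 = √(3600 + 100)*(1/110) = √3700*(1/110) = (10*√37)*(1/110) = √37/11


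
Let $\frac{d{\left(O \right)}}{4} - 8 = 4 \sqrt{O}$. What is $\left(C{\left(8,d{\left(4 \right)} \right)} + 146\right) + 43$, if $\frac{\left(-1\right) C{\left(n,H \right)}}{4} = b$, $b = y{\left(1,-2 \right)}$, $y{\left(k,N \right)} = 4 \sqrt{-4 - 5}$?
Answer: $189 - 48 i \approx 189.0 - 48.0 i$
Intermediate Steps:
$d{\left(O \right)} = 32 + 16 \sqrt{O}$ ($d{\left(O \right)} = 32 + 4 \cdot 4 \sqrt{O} = 32 + 16 \sqrt{O}$)
$y{\left(k,N \right)} = 12 i$ ($y{\left(k,N \right)} = 4 \sqrt{-9} = 4 \cdot 3 i = 12 i$)
$b = 12 i \approx 12.0 i$
$C{\left(n,H \right)} = - 48 i$ ($C{\left(n,H \right)} = - 4 \cdot 12 i = - 48 i$)
$\left(C{\left(8,d{\left(4 \right)} \right)} + 146\right) + 43 = \left(- 48 i + 146\right) + 43 = \left(146 - 48 i\right) + 43 = 189 - 48 i$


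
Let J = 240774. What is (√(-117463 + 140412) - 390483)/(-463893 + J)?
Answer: 43387/24791 - √22949/223119 ≈ 1.7494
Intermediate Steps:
(√(-117463 + 140412) - 390483)/(-463893 + J) = (√(-117463 + 140412) - 390483)/(-463893 + 240774) = (√22949 - 390483)/(-223119) = (-390483 + √22949)*(-1/223119) = 43387/24791 - √22949/223119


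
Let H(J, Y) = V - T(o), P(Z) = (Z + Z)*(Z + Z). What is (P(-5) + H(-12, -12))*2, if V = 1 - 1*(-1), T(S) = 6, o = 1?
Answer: 192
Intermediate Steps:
V = 2 (V = 1 + 1 = 2)
P(Z) = 4*Z**2 (P(Z) = (2*Z)*(2*Z) = 4*Z**2)
H(J, Y) = -4 (H(J, Y) = 2 - 1*6 = 2 - 6 = -4)
(P(-5) + H(-12, -12))*2 = (4*(-5)**2 - 4)*2 = (4*25 - 4)*2 = (100 - 4)*2 = 96*2 = 192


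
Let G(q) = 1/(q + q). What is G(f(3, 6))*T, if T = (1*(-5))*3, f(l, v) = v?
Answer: -5/4 ≈ -1.2500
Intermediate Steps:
G(q) = 1/(2*q)
T = -15 (T = -5*3 = -15)
G(f(3, 6))*T = ((1/2)/6)*(-15) = ((1/2)*(1/6))*(-15) = (1/12)*(-15) = -5/4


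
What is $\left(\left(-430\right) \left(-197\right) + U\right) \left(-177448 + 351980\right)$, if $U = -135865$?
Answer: $-8928184460$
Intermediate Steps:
$\left(\left(-430\right) \left(-197\right) + U\right) \left(-177448 + 351980\right) = \left(\left(-430\right) \left(-197\right) - 135865\right) \left(-177448 + 351980\right) = \left(84710 - 135865\right) 174532 = \left(-51155\right) 174532 = -8928184460$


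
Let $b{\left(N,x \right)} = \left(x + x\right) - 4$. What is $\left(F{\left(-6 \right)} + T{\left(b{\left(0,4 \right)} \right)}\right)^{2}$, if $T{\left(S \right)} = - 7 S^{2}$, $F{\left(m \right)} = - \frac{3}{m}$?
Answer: $\frac{49729}{4} \approx 12432.0$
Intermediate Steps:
$b{\left(N,x \right)} = -4 + 2 x$ ($b{\left(N,x \right)} = 2 x - 4 = -4 + 2 x$)
$\left(F{\left(-6 \right)} + T{\left(b{\left(0,4 \right)} \right)}\right)^{2} = \left(- \frac{3}{-6} - 7 \left(-4 + 2 \cdot 4\right)^{2}\right)^{2} = \left(\left(-3\right) \left(- \frac{1}{6}\right) - 7 \left(-4 + 8\right)^{2}\right)^{2} = \left(\frac{1}{2} - 7 \cdot 4^{2}\right)^{2} = \left(\frac{1}{2} - 112\right)^{2} = \left(- \frac{223}{2}\right)^{2} = \frac{49729}{4}$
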